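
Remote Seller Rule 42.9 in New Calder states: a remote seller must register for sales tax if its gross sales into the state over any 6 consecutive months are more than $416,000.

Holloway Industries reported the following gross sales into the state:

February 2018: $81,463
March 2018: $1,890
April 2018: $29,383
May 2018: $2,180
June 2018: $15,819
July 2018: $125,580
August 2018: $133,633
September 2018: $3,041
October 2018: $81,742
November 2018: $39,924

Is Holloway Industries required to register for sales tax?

No

February 2018–July 2018: $81,463 + $1,890 + $29,383 + $2,180 + $15,819 + $125,580 = $256,315 (under)
March 2018–August 2018: $1,890 + $29,383 + $2,180 + $15,819 + $125,580 + $133,633 = $308,485 (under)
April 2018–September 2018: $29,383 + $2,180 + $15,819 + $125,580 + $133,633 + $3,041 = $309,636 (under)
May 2018–October 2018: $2,180 + $15,819 + $125,580 + $133,633 + $3,041 + $81,742 = $361,995 (under)
June 2018–November 2018: $15,819 + $125,580 + $133,633 + $3,041 + $81,742 + $39,924 = $399,739 (under)
No window exceeds $416,000.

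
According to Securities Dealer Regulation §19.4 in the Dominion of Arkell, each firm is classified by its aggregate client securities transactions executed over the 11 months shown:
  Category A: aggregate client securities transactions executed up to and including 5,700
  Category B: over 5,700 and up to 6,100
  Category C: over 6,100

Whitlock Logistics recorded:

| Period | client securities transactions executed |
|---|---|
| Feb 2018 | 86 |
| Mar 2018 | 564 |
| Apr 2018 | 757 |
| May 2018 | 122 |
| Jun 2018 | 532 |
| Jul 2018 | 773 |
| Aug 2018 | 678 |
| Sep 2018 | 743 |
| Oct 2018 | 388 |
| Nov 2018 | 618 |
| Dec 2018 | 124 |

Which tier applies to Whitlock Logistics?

Aggregate client securities transactions executed: 86 + 564 + 757 + 122 + 532 + 773 + 678 + 743 + 388 + 618 + 124 = 5,385.
5,385 ≤ 5,700, so Category A applies.

Category A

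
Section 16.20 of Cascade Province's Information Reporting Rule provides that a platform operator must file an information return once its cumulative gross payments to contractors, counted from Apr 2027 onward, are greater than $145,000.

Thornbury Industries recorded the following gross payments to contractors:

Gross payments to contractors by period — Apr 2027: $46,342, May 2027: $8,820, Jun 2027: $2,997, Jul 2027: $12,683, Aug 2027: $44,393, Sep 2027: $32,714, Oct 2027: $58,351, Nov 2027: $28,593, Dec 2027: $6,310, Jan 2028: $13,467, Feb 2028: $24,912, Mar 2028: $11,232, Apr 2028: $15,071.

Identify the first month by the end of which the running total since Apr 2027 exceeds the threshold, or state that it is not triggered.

Through Apr 2027: $46,342
Through May 2027: $55,162
Through Jun 2027: $58,159
Through Jul 2027: $70,842
Through Aug 2027: $115,235
Through Sep 2027: $147,949 ← exceeds threshold

Sep 2027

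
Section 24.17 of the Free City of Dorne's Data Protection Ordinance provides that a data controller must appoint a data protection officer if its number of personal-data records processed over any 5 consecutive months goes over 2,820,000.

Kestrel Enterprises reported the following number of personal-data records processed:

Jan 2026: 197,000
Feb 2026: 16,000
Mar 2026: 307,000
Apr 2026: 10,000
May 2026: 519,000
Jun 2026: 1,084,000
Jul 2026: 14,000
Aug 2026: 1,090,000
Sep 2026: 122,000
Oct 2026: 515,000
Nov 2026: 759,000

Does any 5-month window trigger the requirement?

Yes

Jan 2026–May 2026: 197,000 + 16,000 + 307,000 + 10,000 + 519,000 = 1,049,000 (under)
Feb 2026–Jun 2026: 16,000 + 307,000 + 10,000 + 519,000 + 1,084,000 = 1,936,000 (under)
Mar 2026–Jul 2026: 307,000 + 10,000 + 519,000 + 1,084,000 + 14,000 = 1,934,000 (under)
Apr 2026–Aug 2026: 10,000 + 519,000 + 1,084,000 + 14,000 + 1,090,000 = 2,717,000 (under)
May 2026–Sep 2026: 519,000 + 1,084,000 + 14,000 + 1,090,000 + 122,000 = 2,829,000 (over)
Jun 2026–Oct 2026: 1,084,000 + 14,000 + 1,090,000 + 122,000 + 515,000 = 2,825,000 (over)
Jul 2026–Nov 2026: 14,000 + 1,090,000 + 122,000 + 515,000 + 759,000 = 2,500,000 (under)
At least one window exceeds 2,820,000.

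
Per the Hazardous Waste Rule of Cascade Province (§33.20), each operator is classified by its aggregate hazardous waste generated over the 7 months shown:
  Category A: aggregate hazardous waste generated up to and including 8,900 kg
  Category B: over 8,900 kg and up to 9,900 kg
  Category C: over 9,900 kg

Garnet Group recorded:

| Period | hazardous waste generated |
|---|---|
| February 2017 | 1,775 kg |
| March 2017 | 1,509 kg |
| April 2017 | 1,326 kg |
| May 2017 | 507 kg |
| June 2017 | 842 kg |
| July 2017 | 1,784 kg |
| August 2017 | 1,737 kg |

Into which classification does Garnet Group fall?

Aggregate hazardous waste generated: 1,775 kg + 1,509 kg + 1,326 kg + 507 kg + 842 kg + 1,784 kg + 1,737 kg = 9,480 kg.
8,900 kg < 9,480 kg ≤ 9,900 kg, so Category B applies.

Category B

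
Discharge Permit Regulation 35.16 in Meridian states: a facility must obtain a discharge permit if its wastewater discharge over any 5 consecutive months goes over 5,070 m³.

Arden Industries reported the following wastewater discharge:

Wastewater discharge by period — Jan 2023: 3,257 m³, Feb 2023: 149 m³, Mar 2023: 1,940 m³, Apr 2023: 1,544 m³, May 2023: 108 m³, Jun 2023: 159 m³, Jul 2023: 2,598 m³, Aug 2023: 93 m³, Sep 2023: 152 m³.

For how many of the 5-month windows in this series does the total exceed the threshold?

2

Jan 2023–May 2023: 3,257 m³ + 149 m³ + 1,940 m³ + 1,544 m³ + 108 m³ = 6,998 m³ (over)
Feb 2023–Jun 2023: 149 m³ + 1,940 m³ + 1,544 m³ + 108 m³ + 159 m³ = 3,900 m³ (under)
Mar 2023–Jul 2023: 1,940 m³ + 1,544 m³ + 108 m³ + 159 m³ + 2,598 m³ = 6,349 m³ (over)
Apr 2023–Aug 2023: 1,544 m³ + 108 m³ + 159 m³ + 2,598 m³ + 93 m³ = 4,502 m³ (under)
May 2023–Sep 2023: 108 m³ + 159 m³ + 2,598 m³ + 93 m³ + 152 m³ = 3,110 m³ (under)
2 windows exceed the threshold.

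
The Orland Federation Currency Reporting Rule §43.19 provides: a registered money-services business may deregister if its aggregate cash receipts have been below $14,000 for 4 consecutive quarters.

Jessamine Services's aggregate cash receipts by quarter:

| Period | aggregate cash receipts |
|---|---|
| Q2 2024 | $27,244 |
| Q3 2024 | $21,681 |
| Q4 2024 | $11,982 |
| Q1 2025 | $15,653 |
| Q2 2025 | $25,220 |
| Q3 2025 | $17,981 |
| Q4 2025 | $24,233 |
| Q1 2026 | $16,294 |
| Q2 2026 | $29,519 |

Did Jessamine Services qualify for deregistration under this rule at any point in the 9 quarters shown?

No

Quarters below $14,000: Q4 2024.
Longest run of consecutive quarters below the threshold: 1.
1 < 4, so Jessamine Services never became eligible.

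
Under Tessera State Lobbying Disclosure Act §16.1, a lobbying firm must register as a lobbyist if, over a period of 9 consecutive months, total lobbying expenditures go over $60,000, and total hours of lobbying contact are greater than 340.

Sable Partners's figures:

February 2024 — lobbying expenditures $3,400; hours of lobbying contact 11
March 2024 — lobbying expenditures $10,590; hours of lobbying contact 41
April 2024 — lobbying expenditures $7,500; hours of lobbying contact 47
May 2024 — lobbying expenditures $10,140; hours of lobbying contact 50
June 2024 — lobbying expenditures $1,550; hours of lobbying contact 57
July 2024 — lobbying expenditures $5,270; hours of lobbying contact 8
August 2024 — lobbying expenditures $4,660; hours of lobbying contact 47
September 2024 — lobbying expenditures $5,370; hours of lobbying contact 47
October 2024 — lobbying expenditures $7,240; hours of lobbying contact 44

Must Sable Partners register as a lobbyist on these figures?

Total lobbying expenditures: $3,400 + $10,590 + $7,500 + $10,140 + $1,550 + $5,270 + $4,660 + $5,370 + $7,240 = $55,720 (≤ $60,000).
Total hours of lobbying contact: 11 + 41 + 47 + 50 + 57 + 8 + 47 + 47 + 44 = 352 (> 340).
The test is 'and': the rule requires both, and at least one is not exceeded.

No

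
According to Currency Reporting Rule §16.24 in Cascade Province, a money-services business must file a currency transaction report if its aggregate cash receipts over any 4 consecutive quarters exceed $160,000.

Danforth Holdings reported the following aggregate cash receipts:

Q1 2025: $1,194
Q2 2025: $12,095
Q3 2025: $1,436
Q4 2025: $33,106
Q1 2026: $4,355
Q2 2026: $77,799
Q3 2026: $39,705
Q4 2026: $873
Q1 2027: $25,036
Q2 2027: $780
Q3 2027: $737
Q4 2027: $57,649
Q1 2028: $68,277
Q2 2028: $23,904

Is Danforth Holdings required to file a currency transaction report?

No

Q1 2025–Q4 2025: $1,194 + $12,095 + $1,436 + $33,106 = $47,831 (under)
Q2 2025–Q1 2026: $12,095 + $1,436 + $33,106 + $4,355 = $50,992 (under)
Q3 2025–Q2 2026: $1,436 + $33,106 + $4,355 + $77,799 = $116,696 (under)
Q4 2025–Q3 2026: $33,106 + $4,355 + $77,799 + $39,705 = $154,965 (under)
Q1 2026–Q4 2026: $4,355 + $77,799 + $39,705 + $873 = $122,732 (under)
Q2 2026–Q1 2027: $77,799 + $39,705 + $873 + $25,036 = $143,413 (under)
Q3 2026–Q2 2027: $39,705 + $873 + $25,036 + $780 = $66,394 (under)
Q4 2026–Q3 2027: $873 + $25,036 + $780 + $737 = $27,426 (under)
Q1 2027–Q4 2027: $25,036 + $780 + $737 + $57,649 = $84,202 (under)
Q2 2027–Q1 2028: $780 + $737 + $57,649 + $68,277 = $127,443 (under)
Q3 2027–Q2 2028: $737 + $57,649 + $68,277 + $23,904 = $150,567 (under)
No window exceeds $160,000.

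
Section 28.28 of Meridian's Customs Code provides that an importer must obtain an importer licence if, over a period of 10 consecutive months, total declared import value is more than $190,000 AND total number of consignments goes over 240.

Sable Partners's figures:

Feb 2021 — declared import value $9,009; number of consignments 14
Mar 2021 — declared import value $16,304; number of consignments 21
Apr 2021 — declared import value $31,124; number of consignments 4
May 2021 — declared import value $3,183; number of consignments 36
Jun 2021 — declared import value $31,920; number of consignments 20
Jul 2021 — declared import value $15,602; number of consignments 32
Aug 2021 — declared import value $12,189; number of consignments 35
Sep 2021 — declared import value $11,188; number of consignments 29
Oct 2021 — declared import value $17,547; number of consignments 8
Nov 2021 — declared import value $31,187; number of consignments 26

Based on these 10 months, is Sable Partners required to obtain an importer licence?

No

Total declared import value: $9,009 + $16,304 + $31,124 + $3,183 + $31,920 + $15,602 + $12,189 + $11,188 + $17,547 + $31,187 = $179,253 (≤ $190,000).
Total number of consignments: 14 + 21 + 4 + 36 + 20 + 32 + 35 + 29 + 8 + 26 = 225 (≤ 240).
The test is 'and': the rule requires both, and at least one is not exceeded.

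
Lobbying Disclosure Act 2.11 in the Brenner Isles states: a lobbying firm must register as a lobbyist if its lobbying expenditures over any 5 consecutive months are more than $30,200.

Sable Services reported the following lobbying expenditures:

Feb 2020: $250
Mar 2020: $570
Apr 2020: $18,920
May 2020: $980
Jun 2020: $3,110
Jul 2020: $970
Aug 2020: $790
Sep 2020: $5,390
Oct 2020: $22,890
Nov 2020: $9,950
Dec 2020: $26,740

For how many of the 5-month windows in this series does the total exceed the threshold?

Feb 2020–Jun 2020: $250 + $570 + $18,920 + $980 + $3,110 = $23,830 (under)
Mar 2020–Jul 2020: $570 + $18,920 + $980 + $3,110 + $970 = $24,550 (under)
Apr 2020–Aug 2020: $18,920 + $980 + $3,110 + $970 + $790 = $24,770 (under)
May 2020–Sep 2020: $980 + $3,110 + $970 + $790 + $5,390 = $11,240 (under)
Jun 2020–Oct 2020: $3,110 + $970 + $790 + $5,390 + $22,890 = $33,150 (over)
Jul 2020–Nov 2020: $970 + $790 + $5,390 + $22,890 + $9,950 = $39,990 (over)
Aug 2020–Dec 2020: $790 + $5,390 + $22,890 + $9,950 + $26,740 = $65,760 (over)
3 windows exceed the threshold.

3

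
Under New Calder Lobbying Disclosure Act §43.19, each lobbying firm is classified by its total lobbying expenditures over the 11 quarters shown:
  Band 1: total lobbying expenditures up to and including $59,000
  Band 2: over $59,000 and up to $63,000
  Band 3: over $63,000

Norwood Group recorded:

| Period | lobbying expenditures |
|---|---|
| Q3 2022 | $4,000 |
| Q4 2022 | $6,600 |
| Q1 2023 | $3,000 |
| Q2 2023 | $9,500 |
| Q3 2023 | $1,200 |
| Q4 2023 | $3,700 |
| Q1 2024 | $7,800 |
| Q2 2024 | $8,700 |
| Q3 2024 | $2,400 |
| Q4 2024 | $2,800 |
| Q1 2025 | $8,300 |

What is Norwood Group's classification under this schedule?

Band 1

Total lobbying expenditures: $4,000 + $6,600 + $3,000 + $9,500 + $1,200 + $3,700 + $7,800 + $8,700 + $2,400 + $2,800 + $8,300 = $58,000.
$58,000 ≤ $59,000, so Band 1 applies.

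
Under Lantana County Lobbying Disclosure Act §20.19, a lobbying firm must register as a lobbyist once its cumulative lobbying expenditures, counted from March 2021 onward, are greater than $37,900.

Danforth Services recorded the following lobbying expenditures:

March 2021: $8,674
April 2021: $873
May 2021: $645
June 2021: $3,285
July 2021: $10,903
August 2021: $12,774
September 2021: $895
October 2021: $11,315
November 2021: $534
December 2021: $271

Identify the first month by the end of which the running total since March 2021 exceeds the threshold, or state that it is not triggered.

Through March 2021: $8,674
Through April 2021: $9,547
Through May 2021: $10,192
Through June 2021: $13,477
Through July 2021: $24,380
Through August 2021: $37,154
Through September 2021: $38,049 ← exceeds threshold

September 2021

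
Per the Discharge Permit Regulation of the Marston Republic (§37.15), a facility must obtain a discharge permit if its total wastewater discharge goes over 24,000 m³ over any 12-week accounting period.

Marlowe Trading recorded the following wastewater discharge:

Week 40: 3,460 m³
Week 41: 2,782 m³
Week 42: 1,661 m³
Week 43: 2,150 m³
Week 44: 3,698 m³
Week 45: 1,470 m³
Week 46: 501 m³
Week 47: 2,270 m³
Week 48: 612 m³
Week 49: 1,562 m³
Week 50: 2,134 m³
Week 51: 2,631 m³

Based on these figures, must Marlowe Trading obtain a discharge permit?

Yes

Total wastewater discharge: 3,460 m³ + 2,782 m³ + 1,661 m³ + 2,150 m³ + 3,698 m³ + 1,470 m³ + 501 m³ + 2,270 m³ + 612 m³ + 1,562 m³ + 2,134 m³ + 2,631 m³ = 24,931 m³.
24,931 m³ > 24,000 m³, so the threshold is exceeded.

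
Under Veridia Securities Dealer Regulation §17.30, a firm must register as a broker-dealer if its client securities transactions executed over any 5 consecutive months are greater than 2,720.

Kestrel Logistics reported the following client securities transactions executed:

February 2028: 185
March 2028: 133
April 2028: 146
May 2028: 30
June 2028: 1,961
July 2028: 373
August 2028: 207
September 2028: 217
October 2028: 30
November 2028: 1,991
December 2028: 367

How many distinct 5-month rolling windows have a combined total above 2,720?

4

February 2028–June 2028: 185 + 133 + 146 + 30 + 1,961 = 2,455 (under)
March 2028–July 2028: 133 + 146 + 30 + 1,961 + 373 = 2,643 (under)
April 2028–August 2028: 146 + 30 + 1,961 + 373 + 207 = 2,717 (under)
May 2028–September 2028: 30 + 1,961 + 373 + 207 + 217 = 2,788 (over)
June 2028–October 2028: 1,961 + 373 + 207 + 217 + 30 = 2,788 (over)
July 2028–November 2028: 373 + 207 + 217 + 30 + 1,991 = 2,818 (over)
August 2028–December 2028: 207 + 217 + 30 + 1,991 + 367 = 2,812 (over)
4 windows exceed the threshold.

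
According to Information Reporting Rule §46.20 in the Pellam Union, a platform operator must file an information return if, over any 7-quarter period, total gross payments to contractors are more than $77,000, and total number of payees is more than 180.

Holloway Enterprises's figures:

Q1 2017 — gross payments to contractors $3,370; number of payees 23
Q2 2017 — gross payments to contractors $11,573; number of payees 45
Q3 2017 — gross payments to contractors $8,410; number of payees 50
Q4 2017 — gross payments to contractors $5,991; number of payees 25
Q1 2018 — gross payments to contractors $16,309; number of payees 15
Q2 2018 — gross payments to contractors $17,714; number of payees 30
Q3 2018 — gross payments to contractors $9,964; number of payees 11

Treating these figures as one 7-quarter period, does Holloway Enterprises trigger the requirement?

Total gross payments to contractors: $3,370 + $11,573 + $8,410 + $5,991 + $16,309 + $17,714 + $9,964 = $73,331 (≤ $77,000).
Total number of payees: 23 + 45 + 50 + 25 + 15 + 30 + 11 = 199 (> 180).
The test is 'and': the rule requires both, and at least one is not exceeded.

No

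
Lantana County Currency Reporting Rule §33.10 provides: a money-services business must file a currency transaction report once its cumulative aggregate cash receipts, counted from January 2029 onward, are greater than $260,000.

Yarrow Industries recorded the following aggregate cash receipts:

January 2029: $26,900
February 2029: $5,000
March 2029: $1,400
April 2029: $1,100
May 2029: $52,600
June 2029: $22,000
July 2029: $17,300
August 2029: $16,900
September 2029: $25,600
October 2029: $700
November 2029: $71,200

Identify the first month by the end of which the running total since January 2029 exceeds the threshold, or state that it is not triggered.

Not triggered

Through January 2029: $26,900
Through February 2029: $31,900
Through March 2029: $33,300
Through April 2029: $34,400
Through May 2029: $87,000
Through June 2029: $109,000
Through July 2029: $126,300
Through August 2029: $143,200
Through September 2029: $168,800
Through October 2029: $169,500
Through November 2029: $240,700
Final cumulative total $240,700 ≤ $260,000; the threshold is never exceeded.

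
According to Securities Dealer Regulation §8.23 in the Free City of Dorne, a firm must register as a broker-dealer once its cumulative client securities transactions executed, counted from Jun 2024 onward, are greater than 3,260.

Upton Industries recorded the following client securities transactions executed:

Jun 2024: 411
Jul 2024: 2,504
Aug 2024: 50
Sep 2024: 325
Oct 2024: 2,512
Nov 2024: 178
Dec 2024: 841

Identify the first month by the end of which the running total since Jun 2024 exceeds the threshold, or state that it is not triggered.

Sep 2024

Through Jun 2024: 411
Through Jul 2024: 2,915
Through Aug 2024: 2,965
Through Sep 2024: 3,290 ← exceeds threshold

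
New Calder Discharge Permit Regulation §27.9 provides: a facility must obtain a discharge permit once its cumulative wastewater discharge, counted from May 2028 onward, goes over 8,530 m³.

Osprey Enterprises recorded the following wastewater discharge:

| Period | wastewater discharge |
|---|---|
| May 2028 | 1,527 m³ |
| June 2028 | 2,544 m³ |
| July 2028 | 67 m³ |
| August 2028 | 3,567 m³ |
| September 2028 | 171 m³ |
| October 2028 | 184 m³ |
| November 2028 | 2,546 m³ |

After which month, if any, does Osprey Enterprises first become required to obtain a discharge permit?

November 2028

Through May 2028: 1,527 m³
Through June 2028: 4,071 m³
Through July 2028: 4,138 m³
Through August 2028: 7,705 m³
Through September 2028: 7,876 m³
Through October 2028: 8,060 m³
Through November 2028: 10,606 m³ ← exceeds threshold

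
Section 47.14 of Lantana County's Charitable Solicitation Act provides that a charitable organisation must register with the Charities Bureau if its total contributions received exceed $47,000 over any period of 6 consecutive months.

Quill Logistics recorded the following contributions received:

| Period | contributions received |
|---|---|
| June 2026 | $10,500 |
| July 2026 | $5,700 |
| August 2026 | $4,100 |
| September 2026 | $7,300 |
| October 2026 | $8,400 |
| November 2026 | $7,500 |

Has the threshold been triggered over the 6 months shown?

No

Total contributions received: $10,500 + $5,700 + $4,100 + $7,300 + $8,400 + $7,500 = $43,500.
$43,500 ≤ $47,000, so the threshold is not exceeded.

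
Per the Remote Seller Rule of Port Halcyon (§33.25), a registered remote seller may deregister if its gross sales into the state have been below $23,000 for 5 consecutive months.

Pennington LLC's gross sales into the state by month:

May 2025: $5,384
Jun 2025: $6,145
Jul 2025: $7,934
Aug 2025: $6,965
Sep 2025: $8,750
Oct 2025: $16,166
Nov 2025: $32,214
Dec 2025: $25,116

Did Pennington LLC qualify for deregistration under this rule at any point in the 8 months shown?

Yes

Months below $23,000: May 2025, Jun 2025, Jul 2025, Aug 2025, Sep 2025, Oct 2025.
Longest run of consecutive months below the threshold: 6.
6 ≥ 5, so Pennington LLC became eligible.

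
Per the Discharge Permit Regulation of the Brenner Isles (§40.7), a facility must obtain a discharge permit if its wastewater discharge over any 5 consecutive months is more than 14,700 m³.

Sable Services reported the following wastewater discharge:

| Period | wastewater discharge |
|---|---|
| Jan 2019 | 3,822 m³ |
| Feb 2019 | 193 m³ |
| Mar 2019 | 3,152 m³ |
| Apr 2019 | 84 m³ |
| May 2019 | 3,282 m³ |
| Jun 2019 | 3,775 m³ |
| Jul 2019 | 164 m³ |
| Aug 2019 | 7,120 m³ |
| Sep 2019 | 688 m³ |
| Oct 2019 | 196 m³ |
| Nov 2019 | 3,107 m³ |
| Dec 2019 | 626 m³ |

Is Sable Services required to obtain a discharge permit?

Jan 2019–May 2019: 3,822 m³ + 193 m³ + 3,152 m³ + 84 m³ + 3,282 m³ = 10,533 m³ (under)
Feb 2019–Jun 2019: 193 m³ + 3,152 m³ + 84 m³ + 3,282 m³ + 3,775 m³ = 10,486 m³ (under)
Mar 2019–Jul 2019: 3,152 m³ + 84 m³ + 3,282 m³ + 3,775 m³ + 164 m³ = 10,457 m³ (under)
Apr 2019–Aug 2019: 84 m³ + 3,282 m³ + 3,775 m³ + 164 m³ + 7,120 m³ = 14,425 m³ (under)
May 2019–Sep 2019: 3,282 m³ + 3,775 m³ + 164 m³ + 7,120 m³ + 688 m³ = 15,029 m³ (over)
Jun 2019–Oct 2019: 3,775 m³ + 164 m³ + 7,120 m³ + 688 m³ + 196 m³ = 11,943 m³ (under)
Jul 2019–Nov 2019: 164 m³ + 7,120 m³ + 688 m³ + 196 m³ + 3,107 m³ = 11,275 m³ (under)
Aug 2019–Dec 2019: 7,120 m³ + 688 m³ + 196 m³ + 3,107 m³ + 626 m³ = 11,737 m³ (under)
At least one window exceeds 14,700 m³.

Yes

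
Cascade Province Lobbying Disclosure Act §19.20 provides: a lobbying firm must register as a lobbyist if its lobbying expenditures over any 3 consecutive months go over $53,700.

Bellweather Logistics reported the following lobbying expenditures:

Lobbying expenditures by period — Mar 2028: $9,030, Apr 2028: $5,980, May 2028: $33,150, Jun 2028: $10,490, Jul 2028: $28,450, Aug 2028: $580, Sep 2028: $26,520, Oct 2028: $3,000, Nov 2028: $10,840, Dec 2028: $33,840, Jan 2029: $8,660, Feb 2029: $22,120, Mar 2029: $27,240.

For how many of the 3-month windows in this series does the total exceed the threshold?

Mar 2028–May 2028: $9,030 + $5,980 + $33,150 = $48,160 (under)
Apr 2028–Jun 2028: $5,980 + $33,150 + $10,490 = $49,620 (under)
May 2028–Jul 2028: $33,150 + $10,490 + $28,450 = $72,090 (over)
Jun 2028–Aug 2028: $10,490 + $28,450 + $580 = $39,520 (under)
Jul 2028–Sep 2028: $28,450 + $580 + $26,520 = $55,550 (over)
Aug 2028–Oct 2028: $580 + $26,520 + $3,000 = $30,100 (under)
Sep 2028–Nov 2028: $26,520 + $3,000 + $10,840 = $40,360 (under)
Oct 2028–Dec 2028: $3,000 + $10,840 + $33,840 = $47,680 (under)
Nov 2028–Jan 2029: $10,840 + $33,840 + $8,660 = $53,340 (under)
Dec 2028–Feb 2029: $33,840 + $8,660 + $22,120 = $64,620 (over)
Jan 2029–Mar 2029: $8,660 + $22,120 + $27,240 = $58,020 (over)
4 windows exceed the threshold.

4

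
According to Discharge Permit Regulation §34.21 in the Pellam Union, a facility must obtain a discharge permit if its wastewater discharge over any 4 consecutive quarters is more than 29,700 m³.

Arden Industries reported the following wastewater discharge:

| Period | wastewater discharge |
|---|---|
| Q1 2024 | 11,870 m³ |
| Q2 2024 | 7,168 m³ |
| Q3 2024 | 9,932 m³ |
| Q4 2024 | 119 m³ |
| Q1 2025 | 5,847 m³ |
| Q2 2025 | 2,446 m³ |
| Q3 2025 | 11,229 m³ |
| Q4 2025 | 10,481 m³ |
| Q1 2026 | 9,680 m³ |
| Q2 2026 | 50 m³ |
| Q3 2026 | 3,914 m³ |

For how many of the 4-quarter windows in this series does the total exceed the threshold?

Q1 2024–Q4 2024: 11,870 m³ + 7,168 m³ + 9,932 m³ + 119 m³ = 29,089 m³ (under)
Q2 2024–Q1 2025: 7,168 m³ + 9,932 m³ + 119 m³ + 5,847 m³ = 23,066 m³ (under)
Q3 2024–Q2 2025: 9,932 m³ + 119 m³ + 5,847 m³ + 2,446 m³ = 18,344 m³ (under)
Q4 2024–Q3 2025: 119 m³ + 5,847 m³ + 2,446 m³ + 11,229 m³ = 19,641 m³ (under)
Q1 2025–Q4 2025: 5,847 m³ + 2,446 m³ + 11,229 m³ + 10,481 m³ = 30,003 m³ (over)
Q2 2025–Q1 2026: 2,446 m³ + 11,229 m³ + 10,481 m³ + 9,680 m³ = 33,836 m³ (over)
Q3 2025–Q2 2026: 11,229 m³ + 10,481 m³ + 9,680 m³ + 50 m³ = 31,440 m³ (over)
Q4 2025–Q3 2026: 10,481 m³ + 9,680 m³ + 50 m³ + 3,914 m³ = 24,125 m³ (under)
3 windows exceed the threshold.

3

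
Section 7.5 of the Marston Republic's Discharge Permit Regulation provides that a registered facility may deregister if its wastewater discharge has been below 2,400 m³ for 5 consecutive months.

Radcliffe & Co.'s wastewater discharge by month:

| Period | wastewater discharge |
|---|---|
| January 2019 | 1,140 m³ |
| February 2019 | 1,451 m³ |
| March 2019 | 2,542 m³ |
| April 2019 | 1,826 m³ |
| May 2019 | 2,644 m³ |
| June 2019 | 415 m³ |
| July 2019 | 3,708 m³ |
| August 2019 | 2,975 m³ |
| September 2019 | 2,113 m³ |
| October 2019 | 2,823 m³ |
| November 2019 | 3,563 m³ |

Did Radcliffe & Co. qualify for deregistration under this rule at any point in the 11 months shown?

No

Months below 2,400 m³: January 2019, February 2019, April 2019, June 2019, September 2019.
Longest run of consecutive months below the threshold: 2.
2 < 5, so Radcliffe & Co. never became eligible.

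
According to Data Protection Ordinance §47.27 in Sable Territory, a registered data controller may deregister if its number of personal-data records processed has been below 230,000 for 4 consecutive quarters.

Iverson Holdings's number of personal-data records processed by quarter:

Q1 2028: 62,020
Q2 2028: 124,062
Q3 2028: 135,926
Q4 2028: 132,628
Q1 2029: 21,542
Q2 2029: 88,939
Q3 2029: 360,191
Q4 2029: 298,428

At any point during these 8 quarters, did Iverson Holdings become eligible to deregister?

Quarters below 230,000: Q1 2028, Q2 2028, Q3 2028, Q4 2028, Q1 2029, Q2 2029.
Longest run of consecutive quarters below the threshold: 6.
6 ≥ 4, so Iverson Holdings became eligible.

Yes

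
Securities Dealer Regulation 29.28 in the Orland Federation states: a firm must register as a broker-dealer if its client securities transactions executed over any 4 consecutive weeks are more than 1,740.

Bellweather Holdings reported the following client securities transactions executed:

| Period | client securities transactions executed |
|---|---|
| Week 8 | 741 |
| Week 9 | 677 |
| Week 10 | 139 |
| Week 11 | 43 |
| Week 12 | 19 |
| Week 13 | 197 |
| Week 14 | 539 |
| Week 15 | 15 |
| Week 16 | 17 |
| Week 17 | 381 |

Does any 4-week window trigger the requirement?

Week 8–Week 11: 741 + 677 + 139 + 43 = 1,600 (under)
Week 9–Week 12: 677 + 139 + 43 + 19 = 878 (under)
Week 10–Week 13: 139 + 43 + 19 + 197 = 398 (under)
Week 11–Week 14: 43 + 19 + 197 + 539 = 798 (under)
Week 12–Week 15: 19 + 197 + 539 + 15 = 770 (under)
Week 13–Week 16: 197 + 539 + 15 + 17 = 768 (under)
Week 14–Week 17: 539 + 15 + 17 + 381 = 952 (under)
No window exceeds 1,740.

No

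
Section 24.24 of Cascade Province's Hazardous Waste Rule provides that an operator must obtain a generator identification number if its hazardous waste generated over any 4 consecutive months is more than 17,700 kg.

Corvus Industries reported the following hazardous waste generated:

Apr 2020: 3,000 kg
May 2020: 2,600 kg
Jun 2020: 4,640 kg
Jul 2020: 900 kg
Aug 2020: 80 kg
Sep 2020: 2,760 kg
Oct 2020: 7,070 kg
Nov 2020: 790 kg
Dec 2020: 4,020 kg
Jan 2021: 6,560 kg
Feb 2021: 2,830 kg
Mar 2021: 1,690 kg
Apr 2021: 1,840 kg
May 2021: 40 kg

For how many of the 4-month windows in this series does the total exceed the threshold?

Apr 2020–Jul 2020: 3,000 kg + 2,600 kg + 4,640 kg + 900 kg = 11,140 kg (under)
May 2020–Aug 2020: 2,600 kg + 4,640 kg + 900 kg + 80 kg = 8,220 kg (under)
Jun 2020–Sep 2020: 4,640 kg + 900 kg + 80 kg + 2,760 kg = 8,380 kg (under)
Jul 2020–Oct 2020: 900 kg + 80 kg + 2,760 kg + 7,070 kg = 10,810 kg (under)
Aug 2020–Nov 2020: 80 kg + 2,760 kg + 7,070 kg + 790 kg = 10,700 kg (under)
Sep 2020–Dec 2020: 2,760 kg + 7,070 kg + 790 kg + 4,020 kg = 14,640 kg (under)
Oct 2020–Jan 2021: 7,070 kg + 790 kg + 4,020 kg + 6,560 kg = 18,440 kg (over)
Nov 2020–Feb 2021: 790 kg + 4,020 kg + 6,560 kg + 2,830 kg = 14,200 kg (under)
Dec 2020–Mar 2021: 4,020 kg + 6,560 kg + 2,830 kg + 1,690 kg = 15,100 kg (under)
Jan 2021–Apr 2021: 6,560 kg + 2,830 kg + 1,690 kg + 1,840 kg = 12,920 kg (under)
Feb 2021–May 2021: 2,830 kg + 1,690 kg + 1,840 kg + 40 kg = 6,400 kg (under)
1 window exceeds the threshold.

1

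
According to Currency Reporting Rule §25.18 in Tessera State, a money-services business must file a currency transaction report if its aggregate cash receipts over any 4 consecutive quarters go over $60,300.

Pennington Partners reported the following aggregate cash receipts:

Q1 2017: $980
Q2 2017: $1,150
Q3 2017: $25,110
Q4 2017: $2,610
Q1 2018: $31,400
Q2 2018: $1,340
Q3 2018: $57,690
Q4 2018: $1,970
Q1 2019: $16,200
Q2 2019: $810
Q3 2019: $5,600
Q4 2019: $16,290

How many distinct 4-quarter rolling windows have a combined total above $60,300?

5

Q1 2017–Q4 2017: $980 + $1,150 + $25,110 + $2,610 = $29,850 (under)
Q2 2017–Q1 2018: $1,150 + $25,110 + $2,610 + $31,400 = $60,270 (under)
Q3 2017–Q2 2018: $25,110 + $2,610 + $31,400 + $1,340 = $60,460 (over)
Q4 2017–Q3 2018: $2,610 + $31,400 + $1,340 + $57,690 = $93,040 (over)
Q1 2018–Q4 2018: $31,400 + $1,340 + $57,690 + $1,970 = $92,400 (over)
Q2 2018–Q1 2019: $1,340 + $57,690 + $1,970 + $16,200 = $77,200 (over)
Q3 2018–Q2 2019: $57,690 + $1,970 + $16,200 + $810 = $76,670 (over)
Q4 2018–Q3 2019: $1,970 + $16,200 + $810 + $5,600 = $24,580 (under)
Q1 2019–Q4 2019: $16,200 + $810 + $5,600 + $16,290 = $38,900 (under)
5 windows exceed the threshold.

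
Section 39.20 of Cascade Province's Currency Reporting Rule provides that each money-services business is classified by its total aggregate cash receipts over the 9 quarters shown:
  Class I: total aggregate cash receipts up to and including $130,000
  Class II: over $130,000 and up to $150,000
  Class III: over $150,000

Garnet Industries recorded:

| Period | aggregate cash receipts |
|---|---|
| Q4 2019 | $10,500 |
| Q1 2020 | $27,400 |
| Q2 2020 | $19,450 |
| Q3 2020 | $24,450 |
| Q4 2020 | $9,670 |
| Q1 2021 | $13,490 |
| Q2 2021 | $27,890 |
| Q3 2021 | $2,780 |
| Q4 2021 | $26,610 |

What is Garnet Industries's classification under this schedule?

Class III

Total aggregate cash receipts: $10,500 + $27,400 + $19,450 + $24,450 + $9,670 + $13,490 + $27,890 + $2,780 + $26,610 = $162,240.
$162,240 > $150,000, so Class III applies.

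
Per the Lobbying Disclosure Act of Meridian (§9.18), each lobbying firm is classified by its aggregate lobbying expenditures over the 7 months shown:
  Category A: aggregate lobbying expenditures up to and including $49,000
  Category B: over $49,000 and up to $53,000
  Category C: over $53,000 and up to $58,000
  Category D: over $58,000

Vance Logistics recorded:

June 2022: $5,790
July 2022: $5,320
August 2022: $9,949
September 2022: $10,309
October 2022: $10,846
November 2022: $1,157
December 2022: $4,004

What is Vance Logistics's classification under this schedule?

Category A

Aggregate lobbying expenditures: $5,790 + $5,320 + $9,949 + $10,309 + $10,846 + $1,157 + $4,004 = $47,375.
$47,375 ≤ $49,000, so Category A applies.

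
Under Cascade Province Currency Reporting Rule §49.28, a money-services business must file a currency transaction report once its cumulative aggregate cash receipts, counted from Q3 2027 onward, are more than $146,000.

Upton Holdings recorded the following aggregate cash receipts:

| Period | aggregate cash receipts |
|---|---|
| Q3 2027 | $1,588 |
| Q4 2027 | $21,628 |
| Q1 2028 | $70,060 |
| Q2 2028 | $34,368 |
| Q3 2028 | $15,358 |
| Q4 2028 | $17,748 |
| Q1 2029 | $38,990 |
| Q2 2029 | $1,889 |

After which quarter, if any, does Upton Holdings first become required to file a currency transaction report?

Q4 2028

Through Q3 2027: $1,588
Through Q4 2027: $23,216
Through Q1 2028: $93,276
Through Q2 2028: $127,644
Through Q3 2028: $143,002
Through Q4 2028: $160,750 ← exceeds threshold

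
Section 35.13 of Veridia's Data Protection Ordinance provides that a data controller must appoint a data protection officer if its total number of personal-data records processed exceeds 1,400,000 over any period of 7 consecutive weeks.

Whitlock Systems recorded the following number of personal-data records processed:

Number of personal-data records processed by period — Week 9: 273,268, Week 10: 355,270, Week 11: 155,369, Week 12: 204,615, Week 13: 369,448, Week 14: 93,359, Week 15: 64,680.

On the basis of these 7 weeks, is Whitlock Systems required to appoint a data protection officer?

Yes

Total number of personal-data records processed: 273,268 + 355,270 + 155,369 + 204,615 + 369,448 + 93,359 + 64,680 = 1,516,009.
1,516,009 > 1,400,000, so the threshold is exceeded.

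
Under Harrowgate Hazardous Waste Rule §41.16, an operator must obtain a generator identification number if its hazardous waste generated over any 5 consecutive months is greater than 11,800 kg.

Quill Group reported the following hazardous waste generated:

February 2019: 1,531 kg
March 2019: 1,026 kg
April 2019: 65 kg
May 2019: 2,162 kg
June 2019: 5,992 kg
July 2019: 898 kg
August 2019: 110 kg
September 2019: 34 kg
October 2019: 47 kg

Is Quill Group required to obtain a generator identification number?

February 2019–June 2019: 1,531 kg + 1,026 kg + 65 kg + 2,162 kg + 5,992 kg = 10,776 kg (under)
March 2019–July 2019: 1,026 kg + 65 kg + 2,162 kg + 5,992 kg + 898 kg = 10,143 kg (under)
April 2019–August 2019: 65 kg + 2,162 kg + 5,992 kg + 898 kg + 110 kg = 9,227 kg (under)
May 2019–September 2019: 2,162 kg + 5,992 kg + 898 kg + 110 kg + 34 kg = 9,196 kg (under)
June 2019–October 2019: 5,992 kg + 898 kg + 110 kg + 34 kg + 47 kg = 7,081 kg (under)
No window exceeds 11,800 kg.

No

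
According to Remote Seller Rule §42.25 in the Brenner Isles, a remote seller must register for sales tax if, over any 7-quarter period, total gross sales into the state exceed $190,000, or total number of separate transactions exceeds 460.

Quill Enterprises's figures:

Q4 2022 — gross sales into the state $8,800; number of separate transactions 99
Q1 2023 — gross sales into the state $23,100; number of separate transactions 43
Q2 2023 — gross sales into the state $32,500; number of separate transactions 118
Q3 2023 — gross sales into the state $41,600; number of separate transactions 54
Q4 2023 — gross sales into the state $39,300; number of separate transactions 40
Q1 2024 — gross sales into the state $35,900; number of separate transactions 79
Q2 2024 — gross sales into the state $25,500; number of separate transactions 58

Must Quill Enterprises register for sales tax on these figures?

Yes

Total gross sales into the state: $8,800 + $23,100 + $32,500 + $41,600 + $39,300 + $35,900 + $25,500 = $206,700 (> $190,000).
Total number of separate transactions: 99 + 43 + 118 + 54 + 40 + 79 + 58 = 491 (> 460).
The test is 'or': at least one threshold is exceeded.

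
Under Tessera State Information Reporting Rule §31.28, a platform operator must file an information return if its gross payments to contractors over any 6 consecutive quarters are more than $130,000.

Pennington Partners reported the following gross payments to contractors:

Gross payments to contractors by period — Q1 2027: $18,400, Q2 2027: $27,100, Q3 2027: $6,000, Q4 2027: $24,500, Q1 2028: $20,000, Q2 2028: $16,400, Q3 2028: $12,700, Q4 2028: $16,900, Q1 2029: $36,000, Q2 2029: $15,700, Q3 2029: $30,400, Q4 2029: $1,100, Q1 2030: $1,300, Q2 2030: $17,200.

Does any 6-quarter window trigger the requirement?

No

Q1 2027–Q2 2028: $18,400 + $27,100 + $6,000 + $24,500 + $20,000 + $16,400 = $112,400 (under)
Q2 2027–Q3 2028: $27,100 + $6,000 + $24,500 + $20,000 + $16,400 + $12,700 = $106,700 (under)
Q3 2027–Q4 2028: $6,000 + $24,500 + $20,000 + $16,400 + $12,700 + $16,900 = $96,500 (under)
Q4 2027–Q1 2029: $24,500 + $20,000 + $16,400 + $12,700 + $16,900 + $36,000 = $126,500 (under)
Q1 2028–Q2 2029: $20,000 + $16,400 + $12,700 + $16,900 + $36,000 + $15,700 = $117,700 (under)
Q2 2028–Q3 2029: $16,400 + $12,700 + $16,900 + $36,000 + $15,700 + $30,400 = $128,100 (under)
Q3 2028–Q4 2029: $12,700 + $16,900 + $36,000 + $15,700 + $30,400 + $1,100 = $112,800 (under)
Q4 2028–Q1 2030: $16,900 + $36,000 + $15,700 + $30,400 + $1,100 + $1,300 = $101,400 (under)
Q1 2029–Q2 2030: $36,000 + $15,700 + $30,400 + $1,100 + $1,300 + $17,200 = $101,700 (under)
No window exceeds $130,000.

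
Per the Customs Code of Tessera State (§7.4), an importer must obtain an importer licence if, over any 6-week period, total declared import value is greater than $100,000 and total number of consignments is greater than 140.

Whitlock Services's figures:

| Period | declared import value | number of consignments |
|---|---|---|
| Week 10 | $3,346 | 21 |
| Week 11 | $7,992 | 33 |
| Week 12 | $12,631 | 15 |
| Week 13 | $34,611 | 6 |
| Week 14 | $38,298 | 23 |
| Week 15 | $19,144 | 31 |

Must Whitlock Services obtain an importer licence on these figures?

No

Total declared import value: $3,346 + $7,992 + $12,631 + $34,611 + $38,298 + $19,144 = $116,022 (> $100,000).
Total number of consignments: 21 + 33 + 15 + 6 + 23 + 31 = 129 (≤ 140).
The test is 'and': the rule requires both, and at least one is not exceeded.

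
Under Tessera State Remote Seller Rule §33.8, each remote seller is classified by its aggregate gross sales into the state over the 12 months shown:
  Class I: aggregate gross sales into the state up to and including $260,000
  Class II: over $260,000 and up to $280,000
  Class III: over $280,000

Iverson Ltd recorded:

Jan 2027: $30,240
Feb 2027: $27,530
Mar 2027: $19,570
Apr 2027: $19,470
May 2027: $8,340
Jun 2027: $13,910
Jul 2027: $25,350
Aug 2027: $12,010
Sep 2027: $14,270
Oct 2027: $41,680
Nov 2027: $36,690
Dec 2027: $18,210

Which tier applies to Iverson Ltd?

Aggregate gross sales into the state: $30,240 + $27,530 + $19,570 + $19,470 + $8,340 + $13,910 + $25,350 + $12,010 + $14,270 + $41,680 + $36,690 + $18,210 = $267,270.
$260,000 < $267,270 ≤ $280,000, so Class II applies.

Class II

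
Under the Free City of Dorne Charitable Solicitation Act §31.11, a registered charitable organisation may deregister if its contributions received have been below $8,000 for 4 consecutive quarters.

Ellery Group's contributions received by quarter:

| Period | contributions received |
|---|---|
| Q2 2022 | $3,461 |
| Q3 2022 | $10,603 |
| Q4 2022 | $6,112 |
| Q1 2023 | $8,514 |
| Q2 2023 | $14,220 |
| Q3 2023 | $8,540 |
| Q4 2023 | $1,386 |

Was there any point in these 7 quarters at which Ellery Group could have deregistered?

No

Quarters below $8,000: Q2 2022, Q4 2022, Q4 2023.
Longest run of consecutive quarters below the threshold: 1.
1 < 4, so Ellery Group never became eligible.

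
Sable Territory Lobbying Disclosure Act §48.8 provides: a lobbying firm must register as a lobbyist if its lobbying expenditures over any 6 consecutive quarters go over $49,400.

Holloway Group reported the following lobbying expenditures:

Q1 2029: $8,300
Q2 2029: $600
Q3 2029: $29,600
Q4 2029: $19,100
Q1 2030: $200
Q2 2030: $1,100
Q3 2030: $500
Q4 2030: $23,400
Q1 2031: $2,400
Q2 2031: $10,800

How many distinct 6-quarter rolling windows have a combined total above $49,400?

Q1 2029–Q2 2030: $8,300 + $600 + $29,600 + $19,100 + $200 + $1,100 = $58,900 (over)
Q2 2029–Q3 2030: $600 + $29,600 + $19,100 + $200 + $1,100 + $500 = $51,100 (over)
Q3 2029–Q4 2030: $29,600 + $19,100 + $200 + $1,100 + $500 + $23,400 = $73,900 (over)
Q4 2029–Q1 2031: $19,100 + $200 + $1,100 + $500 + $23,400 + $2,400 = $46,700 (under)
Q1 2030–Q2 2031: $200 + $1,100 + $500 + $23,400 + $2,400 + $10,800 = $38,400 (under)
3 windows exceed the threshold.

3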